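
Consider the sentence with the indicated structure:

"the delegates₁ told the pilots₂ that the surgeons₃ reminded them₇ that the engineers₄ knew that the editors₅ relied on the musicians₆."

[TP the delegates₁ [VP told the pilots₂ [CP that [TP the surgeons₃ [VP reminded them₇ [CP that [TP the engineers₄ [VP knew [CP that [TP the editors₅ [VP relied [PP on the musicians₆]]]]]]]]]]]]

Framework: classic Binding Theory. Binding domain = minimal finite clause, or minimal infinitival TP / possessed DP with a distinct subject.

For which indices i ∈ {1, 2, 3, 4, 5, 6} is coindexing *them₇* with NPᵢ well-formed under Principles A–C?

{1, 2}

*them* is a pronoun, so Principle B applies: it must be free in its binding domain.
Binding domain of *them₇*: the embedded TP, whose subject is the surgeons₃.
*the delegates₁* c-commands the pronoun but from outside its binding domain, and is not c-commanded by it → coindexation permitted.
*the pilots₂* c-commands the pronoun but from outside its binding domain, and is not c-commanded by it → coindexation permitted.
*the surgeons₃* c-commands the pronoun within its binding domain → coindexation would violate Principle B.
*the engineers₄*: the pronoun c-commands this R-expression → coindexation would violate Principle C on *the engineers₄*.
*the editors₅*: the pronoun c-commands this R-expression → coindexation would violate Principle C on *the editors₅*.
*the musicians₆*: the pronoun c-commands this R-expression → coindexation would violate Principle C on *the musicians₆*.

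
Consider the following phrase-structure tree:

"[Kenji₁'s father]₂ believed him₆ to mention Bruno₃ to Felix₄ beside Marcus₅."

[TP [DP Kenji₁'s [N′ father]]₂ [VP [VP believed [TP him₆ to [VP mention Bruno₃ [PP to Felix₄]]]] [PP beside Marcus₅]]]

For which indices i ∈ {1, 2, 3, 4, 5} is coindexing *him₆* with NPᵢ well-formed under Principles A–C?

*him* is a pronoun, so Principle B applies: it must be free in its binding domain.
Binding domain of *him₆*: the matrix TP, whose subject is [Kenji₁'s father]₂.
*Kenji₁* and the pronoun do not c-command one another → neither Principle B nor Principle C is at stake; coindexation permitted.
*[Kenji₁'s father]₂* c-commands the pronoun within its binding domain → coindexation would violate Principle B.
*Bruno₃*: the pronoun c-commands this R-expression → coindexation would violate Principle C on *Bruno₃*.
*Felix₄*: the pronoun c-commands this R-expression → coindexation would violate Principle C on *Felix₄*.
*Marcus₅* and the pronoun do not c-command one another → neither Principle B nor Principle C is at stake; coindexation permitted.

{1, 5}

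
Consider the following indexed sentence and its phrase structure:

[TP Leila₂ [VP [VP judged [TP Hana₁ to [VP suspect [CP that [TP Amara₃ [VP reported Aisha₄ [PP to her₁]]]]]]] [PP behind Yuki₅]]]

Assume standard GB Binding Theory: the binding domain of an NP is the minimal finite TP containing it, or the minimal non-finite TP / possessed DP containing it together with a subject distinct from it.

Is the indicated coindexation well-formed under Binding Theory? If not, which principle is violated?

The two coindexed NPs are *Hana₁* and *her₁*.
*her₁* is a pronoun; its binding domain is the embedded TP, whose subject is Amara₃. Within that domain it is c-commanded only by *Amara₃*, *Aisha₄*, which carry a different index — the pronoun is free locally, so Principle B holds.
*Hana₁* is an R-expression; *her₁* does not c-command it, and no other NP shares its index, so Principle C is satisfied.
All principles are respected.

grammatical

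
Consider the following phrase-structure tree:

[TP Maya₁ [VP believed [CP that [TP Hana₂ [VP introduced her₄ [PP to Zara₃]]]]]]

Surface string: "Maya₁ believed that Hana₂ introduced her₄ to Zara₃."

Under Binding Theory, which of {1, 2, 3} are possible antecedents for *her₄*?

{1}

*her* is a pronoun, so Principle B applies: it must be free in its binding domain.
Binding domain of *her₄*: the embedded TP, whose subject is Hana₂.
*Maya₁* c-commands the pronoun but from outside its binding domain, and is not c-commanded by it → coindexation permitted.
*Hana₂* c-commands the pronoun within its binding domain → coindexation would violate Principle B.
*Zara₃*: the pronoun c-commands this R-expression → coindexation would violate Principle C on *Zara₃*.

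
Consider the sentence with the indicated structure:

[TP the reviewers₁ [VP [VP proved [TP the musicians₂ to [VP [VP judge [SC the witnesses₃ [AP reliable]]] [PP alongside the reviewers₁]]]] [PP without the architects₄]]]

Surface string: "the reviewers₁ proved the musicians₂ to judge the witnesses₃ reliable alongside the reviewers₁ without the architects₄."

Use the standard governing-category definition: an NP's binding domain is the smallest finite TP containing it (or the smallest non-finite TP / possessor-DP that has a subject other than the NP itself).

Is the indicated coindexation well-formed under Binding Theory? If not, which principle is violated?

The two coindexed NPs are *the reviewers₁* (the higher occurrence) and *the reviewers₁* (the lower occurrence).
*the reviewers₁* (the lower occurrence) is an R-expression. Principle C requires it to be free everywhere.
*the reviewers₁* (the higher occurrence) c-commands it and carries the same index.
The R-expression is bound → Principle C violation.

Principle C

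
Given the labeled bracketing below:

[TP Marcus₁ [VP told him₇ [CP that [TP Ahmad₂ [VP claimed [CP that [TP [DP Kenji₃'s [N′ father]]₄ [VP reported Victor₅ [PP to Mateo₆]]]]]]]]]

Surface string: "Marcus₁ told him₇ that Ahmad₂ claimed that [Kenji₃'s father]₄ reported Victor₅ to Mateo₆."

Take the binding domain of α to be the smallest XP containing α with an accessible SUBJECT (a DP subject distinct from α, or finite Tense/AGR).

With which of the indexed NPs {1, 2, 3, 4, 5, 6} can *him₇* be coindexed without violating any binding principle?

none

*him* is a pronoun, so Principle B applies: it must be free in its binding domain.
Binding domain of *him₇*: the matrix TP, whose subject is Marcus₁.
*Marcus₁* c-commands the pronoun within its binding domain → coindexation would violate Principle B.
*Ahmad₂*: the pronoun c-commands this R-expression → coindexation would violate Principle C on *Ahmad₂*.
*Kenji₃*: the pronoun c-commands this R-expression → coindexation would violate Principle C on *Kenji₃*.
*[Kenji₃'s father]₄*: the pronoun c-commands this R-expression → coindexation would violate Principle C on *[Kenji₃'s father]₄*.
*Victor₅*: the pronoun c-commands this R-expression → coindexation would violate Principle C on *Victor₅*.
*Mateo₆*: the pronoun c-commands this R-expression → coindexation would violate Principle C on *Mateo₆*.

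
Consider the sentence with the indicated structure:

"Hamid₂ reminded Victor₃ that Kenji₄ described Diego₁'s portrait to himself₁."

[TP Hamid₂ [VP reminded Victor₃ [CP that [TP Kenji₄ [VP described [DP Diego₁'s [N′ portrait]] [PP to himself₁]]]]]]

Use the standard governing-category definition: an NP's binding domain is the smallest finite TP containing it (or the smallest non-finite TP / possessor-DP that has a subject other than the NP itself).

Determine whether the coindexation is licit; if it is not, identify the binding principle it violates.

Principle A

The two coindexed NPs are *Diego₁* and *himself₁*.
*himself₁* is an anaphor. Principle A requires it to be bound within its binding domain — the embedded TP, whose subject is Kenji₄.
Within that domain it is c-commanded by *Kenji₄*, which does not share its index.
*Diego₁* does not c-command the anaphor at all.
The anaphor is unbound in its domain → Principle A violation.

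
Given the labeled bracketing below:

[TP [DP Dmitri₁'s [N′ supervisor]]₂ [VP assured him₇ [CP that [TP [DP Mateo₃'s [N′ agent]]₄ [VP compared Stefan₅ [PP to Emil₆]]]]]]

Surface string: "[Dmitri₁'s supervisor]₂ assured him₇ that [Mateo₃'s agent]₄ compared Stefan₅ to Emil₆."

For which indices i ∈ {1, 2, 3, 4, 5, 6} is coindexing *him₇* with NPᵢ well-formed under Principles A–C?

*him* is a pronoun, so Principle B applies: it must be free in its binding domain.
Binding domain of *him₇*: the matrix TP, whose subject is [Dmitri₁'s supervisor]₂.
*Dmitri₁* and the pronoun do not c-command one another → neither Principle B nor Principle C is at stake; coindexation permitted.
*[Dmitri₁'s supervisor]₂* c-commands the pronoun within its binding domain → coindexation would violate Principle B.
*Mateo₃*: the pronoun c-commands this R-expression → coindexation would violate Principle C on *Mateo₃*.
*[Mateo₃'s agent]₄*: the pronoun c-commands this R-expression → coindexation would violate Principle C on *[Mateo₃'s agent]₄*.
*Stefan₅*: the pronoun c-commands this R-expression → coindexation would violate Principle C on *Stefan₅*.
*Emil₆*: the pronoun c-commands this R-expression → coindexation would violate Principle C on *Emil₆*.

{1}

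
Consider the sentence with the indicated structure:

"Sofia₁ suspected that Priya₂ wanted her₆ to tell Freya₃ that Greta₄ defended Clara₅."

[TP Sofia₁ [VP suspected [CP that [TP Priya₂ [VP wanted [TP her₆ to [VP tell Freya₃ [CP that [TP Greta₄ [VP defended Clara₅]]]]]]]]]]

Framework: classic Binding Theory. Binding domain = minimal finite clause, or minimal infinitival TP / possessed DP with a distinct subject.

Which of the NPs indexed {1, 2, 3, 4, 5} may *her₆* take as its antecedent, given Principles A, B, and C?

*her* is a pronoun, so Principle B applies: it must be free in its binding domain.
Binding domain of *her₆*: the embedded TP, whose subject is Priya₂.
*Sofia₁* c-commands the pronoun but from outside its binding domain, and is not c-commanded by it → coindexation permitted.
*Priya₂* c-commands the pronoun within its binding domain → coindexation would violate Principle B.
*Freya₃*: the pronoun c-commands this R-expression → coindexation would violate Principle C on *Freya₃*.
*Greta₄*: the pronoun c-commands this R-expression → coindexation would violate Principle C on *Greta₄*.
*Clara₅*: the pronoun c-commands this R-expression → coindexation would violate Principle C on *Clara₅*.

{1}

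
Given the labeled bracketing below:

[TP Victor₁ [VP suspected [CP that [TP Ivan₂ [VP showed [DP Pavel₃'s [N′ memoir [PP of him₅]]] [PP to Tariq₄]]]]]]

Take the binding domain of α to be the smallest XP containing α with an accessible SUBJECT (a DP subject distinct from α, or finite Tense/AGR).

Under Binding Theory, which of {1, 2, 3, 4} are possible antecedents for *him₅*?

*him* is a pronoun, so Principle B applies: it must be free in its binding domain.
Binding domain of *him₅*: the possessed DP, whose subject is Pavel₃.
*Victor₁* c-commands the pronoun but from outside its binding domain, and is not c-commanded by it → coindexation permitted.
*Ivan₂* c-commands the pronoun but from outside its binding domain, and is not c-commanded by it → coindexation permitted.
*Pavel₃* c-commands the pronoun within its binding domain → coindexation would violate Principle B.
*Tariq₄* and the pronoun do not c-command one another → neither Principle B nor Principle C is at stake; coindexation permitted.

{1, 2, 4}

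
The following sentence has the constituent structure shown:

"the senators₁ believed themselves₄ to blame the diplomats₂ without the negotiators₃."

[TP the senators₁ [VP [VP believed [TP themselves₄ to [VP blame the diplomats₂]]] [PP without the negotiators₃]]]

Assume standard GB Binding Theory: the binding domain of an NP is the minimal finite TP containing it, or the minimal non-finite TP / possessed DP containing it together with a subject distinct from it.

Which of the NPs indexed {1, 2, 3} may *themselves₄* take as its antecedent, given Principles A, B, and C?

{1}

*themselves* is an anaphor, so Principle A applies: it must be bound in its binding domain.
Binding domain of *themselves₄*: the matrix TP, whose subject is the senators₁.
*the senators₁* c-commands the anaphor within its binding domain → licit binder.
*the diplomats₂* does not c-command the anaphor → cannot bind it.
*the negotiators₃* does not c-command the anaphor → cannot bind it.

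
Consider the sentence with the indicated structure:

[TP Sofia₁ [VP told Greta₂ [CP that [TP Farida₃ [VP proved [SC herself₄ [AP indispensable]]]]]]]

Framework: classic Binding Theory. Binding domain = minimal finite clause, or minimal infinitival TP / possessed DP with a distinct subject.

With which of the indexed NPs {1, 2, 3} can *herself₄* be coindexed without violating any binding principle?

*herself* is an anaphor, so Principle A applies: it must be bound in its binding domain.
Binding domain of *herself₄*: the embedded TP, whose subject is Farida₃.
*Sofia₁* c-commands the anaphor but is outside its binding domain → cannot satisfy Principle A.
*Greta₂* c-commands the anaphor but is outside its binding domain → cannot satisfy Principle A.
*Farida₃* c-commands the anaphor within its binding domain → licit binder.

{3}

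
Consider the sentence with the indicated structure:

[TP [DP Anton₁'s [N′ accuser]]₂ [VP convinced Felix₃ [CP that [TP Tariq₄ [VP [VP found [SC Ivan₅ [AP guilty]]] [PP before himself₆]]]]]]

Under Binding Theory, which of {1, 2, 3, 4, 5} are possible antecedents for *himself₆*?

{4}

*himself* is an anaphor, so Principle A applies: it must be bound in its binding domain.
Binding domain of *himself₆*: the embedded TP, whose subject is Tariq₄.
*Anton₁* does not c-command the anaphor → cannot bind it.
*[Anton₁'s accuser]₂* c-commands the anaphor but is outside its binding domain → cannot satisfy Principle A.
*Felix₃* c-commands the anaphor but is outside its binding domain → cannot satisfy Principle A.
*Tariq₄* c-commands the anaphor within its binding domain → licit binder.
*Ivan₅* does not c-command the anaphor → cannot bind it.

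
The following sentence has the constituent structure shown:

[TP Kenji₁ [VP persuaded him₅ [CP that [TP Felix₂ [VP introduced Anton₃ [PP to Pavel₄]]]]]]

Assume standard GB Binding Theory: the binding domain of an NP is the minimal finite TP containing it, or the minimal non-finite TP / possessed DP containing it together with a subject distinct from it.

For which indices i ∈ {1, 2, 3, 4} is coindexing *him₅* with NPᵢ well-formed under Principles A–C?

none

*him* is a pronoun, so Principle B applies: it must be free in its binding domain.
Binding domain of *him₅*: the matrix TP, whose subject is Kenji₁.
*Kenji₁* c-commands the pronoun within its binding domain → coindexation would violate Principle B.
*Felix₂*: the pronoun c-commands this R-expression → coindexation would violate Principle C on *Felix₂*.
*Anton₃*: the pronoun c-commands this R-expression → coindexation would violate Principle C on *Anton₃*.
*Pavel₄*: the pronoun c-commands this R-expression → coindexation would violate Principle C on *Pavel₄*.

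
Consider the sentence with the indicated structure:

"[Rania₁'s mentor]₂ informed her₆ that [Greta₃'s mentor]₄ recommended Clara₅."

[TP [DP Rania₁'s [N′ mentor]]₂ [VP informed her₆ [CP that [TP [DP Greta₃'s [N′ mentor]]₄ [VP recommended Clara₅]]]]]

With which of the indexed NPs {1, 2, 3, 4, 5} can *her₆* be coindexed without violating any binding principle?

*her* is a pronoun, so Principle B applies: it must be free in its binding domain.
Binding domain of *her₆*: the matrix TP, whose subject is [Rania₁'s mentor]₂.
*Rania₁* and the pronoun do not c-command one another → neither Principle B nor Principle C is at stake; coindexation permitted.
*[Rania₁'s mentor]₂* c-commands the pronoun within its binding domain → coindexation would violate Principle B.
*Greta₃*: the pronoun c-commands this R-expression → coindexation would violate Principle C on *Greta₃*.
*[Greta₃'s mentor]₄*: the pronoun c-commands this R-expression → coindexation would violate Principle C on *[Greta₃'s mentor]₄*.
*Clara₅*: the pronoun c-commands this R-expression → coindexation would violate Principle C on *Clara₅*.

{1}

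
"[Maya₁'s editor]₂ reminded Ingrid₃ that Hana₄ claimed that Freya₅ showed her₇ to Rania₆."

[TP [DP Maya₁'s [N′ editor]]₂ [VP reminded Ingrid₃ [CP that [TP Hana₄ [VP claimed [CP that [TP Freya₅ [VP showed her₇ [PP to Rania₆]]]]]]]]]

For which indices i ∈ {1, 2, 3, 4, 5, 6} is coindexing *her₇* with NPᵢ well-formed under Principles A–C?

*her* is a pronoun, so Principle B applies: it must be free in its binding domain.
Binding domain of *her₇*: the embedded TP, whose subject is Freya₅.
*Maya₁* and the pronoun do not c-command one another → neither Principle B nor Principle C is at stake; coindexation permitted.
*[Maya₁'s editor]₂* c-commands the pronoun but from outside its binding domain, and is not c-commanded by it → coindexation permitted.
*Ingrid₃* c-commands the pronoun but from outside its binding domain, and is not c-commanded by it → coindexation permitted.
*Hana₄* c-commands the pronoun but from outside its binding domain, and is not c-commanded by it → coindexation permitted.
*Freya₅* c-commands the pronoun within its binding domain → coindexation would violate Principle B.
*Rania₆*: the pronoun c-commands this R-expression → coindexation would violate Principle C on *Rania₆*.

{1, 2, 3, 4}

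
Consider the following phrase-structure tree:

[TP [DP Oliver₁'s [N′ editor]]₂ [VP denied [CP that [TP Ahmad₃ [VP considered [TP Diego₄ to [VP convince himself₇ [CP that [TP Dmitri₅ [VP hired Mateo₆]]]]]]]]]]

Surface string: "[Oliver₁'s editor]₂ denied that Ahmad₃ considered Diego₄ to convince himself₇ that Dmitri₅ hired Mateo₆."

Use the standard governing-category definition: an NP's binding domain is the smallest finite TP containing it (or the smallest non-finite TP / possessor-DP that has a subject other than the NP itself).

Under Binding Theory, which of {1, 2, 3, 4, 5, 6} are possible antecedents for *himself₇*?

*himself* is an anaphor, so Principle A applies: it must be bound in its binding domain.
Binding domain of *himself₇*: the embedded TP, whose subject is Diego₄.
*Oliver₁* does not c-command the anaphor → cannot bind it.
*[Oliver₁'s editor]₂* c-commands the anaphor but is outside its binding domain → cannot satisfy Principle A.
*Ahmad₃* c-commands the anaphor but is outside its binding domain → cannot satisfy Principle A.
*Diego₄* c-commands the anaphor within its binding domain → licit binder.
*Dmitri₅* does not c-command the anaphor → cannot bind it.
*Mateo₆* does not c-command the anaphor → cannot bind it.

{4}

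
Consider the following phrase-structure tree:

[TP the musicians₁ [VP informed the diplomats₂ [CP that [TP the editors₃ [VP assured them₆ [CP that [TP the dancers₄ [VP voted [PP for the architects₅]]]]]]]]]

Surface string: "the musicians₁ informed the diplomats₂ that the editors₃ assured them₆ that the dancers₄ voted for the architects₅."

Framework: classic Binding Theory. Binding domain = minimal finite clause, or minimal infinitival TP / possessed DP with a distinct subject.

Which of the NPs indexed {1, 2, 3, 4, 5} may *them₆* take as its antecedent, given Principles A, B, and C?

{1, 2}

*them* is a pronoun, so Principle B applies: it must be free in its binding domain.
Binding domain of *them₆*: the embedded TP, whose subject is the editors₃.
*the musicians₁* c-commands the pronoun but from outside its binding domain, and is not c-commanded by it → coindexation permitted.
*the diplomats₂* c-commands the pronoun but from outside its binding domain, and is not c-commanded by it → coindexation permitted.
*the editors₃* c-commands the pronoun within its binding domain → coindexation would violate Principle B.
*the dancers₄*: the pronoun c-commands this R-expression → coindexation would violate Principle C on *the dancers₄*.
*the architects₅*: the pronoun c-commands this R-expression → coindexation would violate Principle C on *the architects₅*.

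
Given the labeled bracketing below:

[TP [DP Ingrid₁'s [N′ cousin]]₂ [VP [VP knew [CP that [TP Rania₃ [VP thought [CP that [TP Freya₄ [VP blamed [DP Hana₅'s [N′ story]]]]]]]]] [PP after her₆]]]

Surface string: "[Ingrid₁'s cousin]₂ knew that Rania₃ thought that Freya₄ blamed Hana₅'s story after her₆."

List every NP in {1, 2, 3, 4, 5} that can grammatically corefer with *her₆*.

*her* is a pronoun, so Principle B applies: it must be free in its binding domain.
Binding domain of *her₆*: the matrix TP, whose subject is [Ingrid₁'s cousin]₂.
*Ingrid₁* and the pronoun do not c-command one another → neither Principle B nor Principle C is at stake; coindexation permitted.
*[Ingrid₁'s cousin]₂* c-commands the pronoun within its binding domain → coindexation would violate Principle B.
*Rania₃* and the pronoun do not c-command one another → neither Principle B nor Principle C is at stake; coindexation permitted.
*Freya₄* and the pronoun do not c-command one another → neither Principle B nor Principle C is at stake; coindexation permitted.
*Hana₅* and the pronoun do not c-command one another → neither Principle B nor Principle C is at stake; coindexation permitted.

{1, 3, 4, 5}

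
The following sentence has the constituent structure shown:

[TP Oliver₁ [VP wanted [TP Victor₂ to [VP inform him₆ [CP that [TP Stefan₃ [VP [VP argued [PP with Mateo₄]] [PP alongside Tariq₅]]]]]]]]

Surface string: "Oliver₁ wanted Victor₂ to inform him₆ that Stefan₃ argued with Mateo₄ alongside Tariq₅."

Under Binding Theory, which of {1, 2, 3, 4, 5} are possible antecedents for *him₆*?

*him* is a pronoun, so Principle B applies: it must be free in its binding domain.
Binding domain of *him₆*: the embedded TP, whose subject is Victor₂.
*Oliver₁* c-commands the pronoun but from outside its binding domain, and is not c-commanded by it → coindexation permitted.
*Victor₂* c-commands the pronoun within its binding domain → coindexation would violate Principle B.
*Stefan₃*: the pronoun c-commands this R-expression → coindexation would violate Principle C on *Stefan₃*.
*Mateo₄*: the pronoun c-commands this R-expression → coindexation would violate Principle C on *Mateo₄*.
*Tariq₅*: the pronoun c-commands this R-expression → coindexation would violate Principle C on *Tariq₅*.

{1}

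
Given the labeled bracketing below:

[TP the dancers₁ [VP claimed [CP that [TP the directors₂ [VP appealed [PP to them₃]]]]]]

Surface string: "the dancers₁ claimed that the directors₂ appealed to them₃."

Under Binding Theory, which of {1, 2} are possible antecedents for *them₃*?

{1}

*them* is a pronoun, so Principle B applies: it must be free in its binding domain.
Binding domain of *them₃*: the embedded TP, whose subject is the directors₂.
*the dancers₁* c-commands the pronoun but from outside its binding domain, and is not c-commanded by it → coindexation permitted.
*the directors₂* c-commands the pronoun within its binding domain → coindexation would violate Principle B.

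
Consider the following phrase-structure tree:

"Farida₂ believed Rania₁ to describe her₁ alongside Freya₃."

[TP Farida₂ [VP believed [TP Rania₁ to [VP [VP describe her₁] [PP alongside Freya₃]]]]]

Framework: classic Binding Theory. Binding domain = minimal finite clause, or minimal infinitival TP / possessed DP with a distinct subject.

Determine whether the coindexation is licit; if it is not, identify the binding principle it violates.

The two coindexed NPs are *Rania₁* and *her₁*.
*her₁* is a pronoun. Its binding domain is the embedded TP, whose subject is Rania₁.
*Rania₁* c-commands it within that domain and carries the same index.
The pronoun is locally bound → Principle B violation.

Principle B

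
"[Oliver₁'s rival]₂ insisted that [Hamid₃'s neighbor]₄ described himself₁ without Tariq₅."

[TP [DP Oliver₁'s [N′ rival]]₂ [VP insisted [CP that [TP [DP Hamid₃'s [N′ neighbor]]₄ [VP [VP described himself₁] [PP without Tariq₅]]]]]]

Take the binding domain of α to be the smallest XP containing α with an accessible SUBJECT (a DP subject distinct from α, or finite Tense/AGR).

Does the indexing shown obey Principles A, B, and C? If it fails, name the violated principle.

Principle A

The two coindexed NPs are *Oliver₁* and *himself₁*.
*himself₁* is an anaphor. Principle A requires it to be bound within its binding domain — the embedded TP, whose subject is [Hamid₃'s neighbor]₄.
Within that domain it is c-commanded by *[Hamid₃'s neighbor]₄*, which does not share its index.
*Oliver₁* does not c-command the anaphor at all.
The anaphor is unbound in its domain → Principle A violation.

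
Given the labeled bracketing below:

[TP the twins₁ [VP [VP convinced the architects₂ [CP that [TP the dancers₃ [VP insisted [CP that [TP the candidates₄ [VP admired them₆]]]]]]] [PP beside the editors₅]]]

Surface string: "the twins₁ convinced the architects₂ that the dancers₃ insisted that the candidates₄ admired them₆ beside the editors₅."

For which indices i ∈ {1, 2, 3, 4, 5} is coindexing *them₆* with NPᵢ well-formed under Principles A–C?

*them* is a pronoun, so Principle B applies: it must be free in its binding domain.
Binding domain of *them₆*: the embedded TP, whose subject is the candidates₄.
*the twins₁* c-commands the pronoun but from outside its binding domain, and is not c-commanded by it → coindexation permitted.
*the architects₂* c-commands the pronoun but from outside its binding domain, and is not c-commanded by it → coindexation permitted.
*the dancers₃* c-commands the pronoun but from outside its binding domain, and is not c-commanded by it → coindexation permitted.
*the candidates₄* c-commands the pronoun within its binding domain → coindexation would violate Principle B.
*the editors₅* and the pronoun do not c-command one another → neither Principle B nor Principle C is at stake; coindexation permitted.

{1, 2, 3, 5}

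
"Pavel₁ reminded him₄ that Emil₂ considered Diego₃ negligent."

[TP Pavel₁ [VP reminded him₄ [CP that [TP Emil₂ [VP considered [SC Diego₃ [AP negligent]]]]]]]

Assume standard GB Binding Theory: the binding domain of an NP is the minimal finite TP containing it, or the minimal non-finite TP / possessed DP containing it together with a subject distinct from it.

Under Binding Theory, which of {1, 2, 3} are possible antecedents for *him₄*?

none

*him* is a pronoun, so Principle B applies: it must be free in its binding domain.
Binding domain of *him₄*: the matrix TP, whose subject is Pavel₁.
*Pavel₁* c-commands the pronoun within its binding domain → coindexation would violate Principle B.
*Emil₂*: the pronoun c-commands this R-expression → coindexation would violate Principle C on *Emil₂*.
*Diego₃*: the pronoun c-commands this R-expression → coindexation would violate Principle C on *Diego₃*.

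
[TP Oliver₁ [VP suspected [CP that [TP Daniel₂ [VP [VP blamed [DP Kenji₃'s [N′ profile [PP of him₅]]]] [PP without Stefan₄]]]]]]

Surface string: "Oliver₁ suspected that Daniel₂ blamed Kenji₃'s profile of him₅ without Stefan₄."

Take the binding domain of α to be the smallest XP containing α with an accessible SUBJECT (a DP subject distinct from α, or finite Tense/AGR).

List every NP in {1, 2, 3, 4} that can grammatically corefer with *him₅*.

{1, 2, 4}

*him* is a pronoun, so Principle B applies: it must be free in its binding domain.
Binding domain of *him₅*: the possessed DP, whose subject is Kenji₃.
*Oliver₁* c-commands the pronoun but from outside its binding domain, and is not c-commanded by it → coindexation permitted.
*Daniel₂* c-commands the pronoun but from outside its binding domain, and is not c-commanded by it → coindexation permitted.
*Kenji₃* c-commands the pronoun within its binding domain → coindexation would violate Principle B.
*Stefan₄* and the pronoun do not c-command one another → neither Principle B nor Principle C is at stake; coindexation permitted.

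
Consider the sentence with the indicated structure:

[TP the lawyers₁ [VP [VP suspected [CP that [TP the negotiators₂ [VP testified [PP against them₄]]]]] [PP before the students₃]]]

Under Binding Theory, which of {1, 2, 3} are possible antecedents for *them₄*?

{1, 3}

*them* is a pronoun, so Principle B applies: it must be free in its binding domain.
Binding domain of *them₄*: the embedded TP, whose subject is the negotiators₂.
*the lawyers₁* c-commands the pronoun but from outside its binding domain, and is not c-commanded by it → coindexation permitted.
*the negotiators₂* c-commands the pronoun within its binding domain → coindexation would violate Principle B.
*the students₃* and the pronoun do not c-command one another → neither Principle B nor Principle C is at stake; coindexation permitted.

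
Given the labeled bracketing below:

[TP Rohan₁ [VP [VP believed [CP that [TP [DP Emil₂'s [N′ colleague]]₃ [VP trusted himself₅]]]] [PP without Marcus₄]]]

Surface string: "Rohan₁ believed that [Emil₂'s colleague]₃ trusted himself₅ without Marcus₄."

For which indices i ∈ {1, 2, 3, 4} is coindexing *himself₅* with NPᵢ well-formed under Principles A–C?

*himself* is an anaphor, so Principle A applies: it must be bound in its binding domain.
Binding domain of *himself₅*: the embedded TP, whose subject is [Emil₂'s colleague]₃.
*Rohan₁* c-commands the anaphor but is outside its binding domain → cannot satisfy Principle A.
*Emil₂* does not c-command the anaphor → cannot bind it.
*[Emil₂'s colleague]₃* c-commands the anaphor within its binding domain → licit binder.
*Marcus₄* does not c-command the anaphor → cannot bind it.

{3}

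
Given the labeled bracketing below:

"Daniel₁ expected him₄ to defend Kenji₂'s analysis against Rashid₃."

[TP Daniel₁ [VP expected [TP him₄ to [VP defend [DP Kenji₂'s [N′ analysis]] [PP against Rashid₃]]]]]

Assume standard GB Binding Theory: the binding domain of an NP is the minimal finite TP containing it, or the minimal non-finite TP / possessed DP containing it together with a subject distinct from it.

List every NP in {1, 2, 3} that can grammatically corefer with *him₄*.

none

*him* is a pronoun, so Principle B applies: it must be free in its binding domain.
Binding domain of *him₄*: the matrix TP, whose subject is Daniel₁.
*Daniel₁* c-commands the pronoun within its binding domain → coindexation would violate Principle B.
*Kenji₂*: the pronoun c-commands this R-expression → coindexation would violate Principle C on *Kenji₂*.
*Rashid₃*: the pronoun c-commands this R-expression → coindexation would violate Principle C on *Rashid₃*.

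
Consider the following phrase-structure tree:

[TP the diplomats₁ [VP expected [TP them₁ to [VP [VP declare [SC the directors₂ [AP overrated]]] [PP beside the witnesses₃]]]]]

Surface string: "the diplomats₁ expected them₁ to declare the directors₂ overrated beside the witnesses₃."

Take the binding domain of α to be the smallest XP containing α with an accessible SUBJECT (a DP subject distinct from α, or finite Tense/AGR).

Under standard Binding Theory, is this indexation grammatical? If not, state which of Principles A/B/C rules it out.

The two coindexed NPs are *the diplomats₁* and *them₁*.
*them₁* is a pronoun. Its binding domain is the matrix TP, whose subject is the diplomats₁.
*the diplomats₁* c-commands it within that domain and carries the same index.
The pronoun is locally bound → Principle B violation.

Principle B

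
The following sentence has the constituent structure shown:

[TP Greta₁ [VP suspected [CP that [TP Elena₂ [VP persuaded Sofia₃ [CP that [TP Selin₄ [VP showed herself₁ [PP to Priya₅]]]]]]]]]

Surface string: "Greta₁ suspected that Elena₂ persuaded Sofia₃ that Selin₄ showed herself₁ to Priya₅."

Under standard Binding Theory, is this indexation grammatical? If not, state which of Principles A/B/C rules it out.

The two coindexed NPs are *Greta₁* and *herself₁*.
*herself₁* is an anaphor. Principle A requires it to be bound within its binding domain — the embedded TP, whose subject is Selin₄.
Within that domain it is c-commanded by *Selin₄*, which does not share its index.
*Greta₁* does c-command the anaphor, but from outside its binding domain.
The anaphor is unbound in its domain → Principle A violation.

Principle A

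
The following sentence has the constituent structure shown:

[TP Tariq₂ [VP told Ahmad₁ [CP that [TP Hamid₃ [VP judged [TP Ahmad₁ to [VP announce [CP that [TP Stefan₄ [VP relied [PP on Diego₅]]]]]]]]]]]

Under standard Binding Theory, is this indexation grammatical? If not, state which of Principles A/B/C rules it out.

Principle C

The two coindexed NPs are *Ahmad₁* (the lower occurrence) and *Ahmad₁* (the higher occurrence).
*Ahmad₁* (the lower occurrence) is an R-expression. Principle C requires it to be free everywhere.
*Ahmad₁* (the higher occurrence) c-commands it and carries the same index.
The R-expression is bound → Principle C violation.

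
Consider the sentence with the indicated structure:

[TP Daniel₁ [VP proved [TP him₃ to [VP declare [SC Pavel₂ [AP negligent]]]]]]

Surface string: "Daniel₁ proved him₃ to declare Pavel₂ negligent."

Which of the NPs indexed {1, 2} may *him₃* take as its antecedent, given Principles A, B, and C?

*him* is a pronoun, so Principle B applies: it must be free in its binding domain.
Binding domain of *him₃*: the matrix TP, whose subject is Daniel₁.
*Daniel₁* c-commands the pronoun within its binding domain → coindexation would violate Principle B.
*Pavel₂*: the pronoun c-commands this R-expression → coindexation would violate Principle C on *Pavel₂*.

none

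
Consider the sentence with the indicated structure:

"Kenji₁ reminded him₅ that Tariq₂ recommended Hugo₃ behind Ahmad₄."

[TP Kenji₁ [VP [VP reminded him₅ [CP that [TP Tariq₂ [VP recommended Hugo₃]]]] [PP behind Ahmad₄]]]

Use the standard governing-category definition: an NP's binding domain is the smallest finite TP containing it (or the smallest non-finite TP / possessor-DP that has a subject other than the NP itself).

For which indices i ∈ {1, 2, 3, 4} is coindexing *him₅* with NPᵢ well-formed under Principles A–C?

*him* is a pronoun, so Principle B applies: it must be free in its binding domain.
Binding domain of *him₅*: the matrix TP, whose subject is Kenji₁.
*Kenji₁* c-commands the pronoun within its binding domain → coindexation would violate Principle B.
*Tariq₂*: the pronoun c-commands this R-expression → coindexation would violate Principle C on *Tariq₂*.
*Hugo₃*: the pronoun c-commands this R-expression → coindexation would violate Principle C on *Hugo₃*.
*Ahmad₄* and the pronoun do not c-command one another → neither Principle B nor Principle C is at stake; coindexation permitted.

{4}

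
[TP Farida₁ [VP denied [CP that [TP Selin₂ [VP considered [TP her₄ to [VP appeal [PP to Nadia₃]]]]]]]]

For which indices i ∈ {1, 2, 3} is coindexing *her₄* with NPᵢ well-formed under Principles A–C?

*her* is a pronoun, so Principle B applies: it must be free in its binding domain.
Binding domain of *her₄*: the embedded TP, whose subject is Selin₂.
*Farida₁* c-commands the pronoun but from outside its binding domain, and is not c-commanded by it → coindexation permitted.
*Selin₂* c-commands the pronoun within its binding domain → coindexation would violate Principle B.
*Nadia₃*: the pronoun c-commands this R-expression → coindexation would violate Principle C on *Nadia₃*.

{1}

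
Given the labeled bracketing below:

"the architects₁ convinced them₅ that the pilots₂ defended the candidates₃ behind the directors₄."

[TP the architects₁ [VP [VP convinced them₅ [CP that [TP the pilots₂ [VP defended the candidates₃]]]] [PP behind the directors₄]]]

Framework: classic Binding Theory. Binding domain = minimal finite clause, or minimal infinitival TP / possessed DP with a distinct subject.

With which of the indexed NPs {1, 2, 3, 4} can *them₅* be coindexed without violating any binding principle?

{4}

*them* is a pronoun, so Principle B applies: it must be free in its binding domain.
Binding domain of *them₅*: the matrix TP, whose subject is the architects₁.
*the architects₁* c-commands the pronoun within its binding domain → coindexation would violate Principle B.
*the pilots₂*: the pronoun c-commands this R-expression → coindexation would violate Principle C on *the pilots₂*.
*the candidates₃*: the pronoun c-commands this R-expression → coindexation would violate Principle C on *the candidates₃*.
*the directors₄* and the pronoun do not c-command one another → neither Principle B nor Principle C is at stake; coindexation permitted.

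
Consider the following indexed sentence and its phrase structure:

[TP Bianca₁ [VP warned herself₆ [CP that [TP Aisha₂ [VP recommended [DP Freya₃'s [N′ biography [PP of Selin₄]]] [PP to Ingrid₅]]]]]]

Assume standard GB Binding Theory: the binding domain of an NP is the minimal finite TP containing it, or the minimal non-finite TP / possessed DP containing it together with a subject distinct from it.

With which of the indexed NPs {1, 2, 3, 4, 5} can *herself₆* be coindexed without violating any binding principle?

*herself* is an anaphor, so Principle A applies: it must be bound in its binding domain.
Binding domain of *herself₆*: the matrix TP, whose subject is Bianca₁.
*Bianca₁* c-commands the anaphor within its binding domain → licit binder.
*Aisha₂* does not c-command the anaphor → cannot bind it.
*Freya₃* does not c-command the anaphor → cannot bind it.
*Selin₄* does not c-command the anaphor → cannot bind it.
*Ingrid₅* does not c-command the anaphor → cannot bind it.

{1}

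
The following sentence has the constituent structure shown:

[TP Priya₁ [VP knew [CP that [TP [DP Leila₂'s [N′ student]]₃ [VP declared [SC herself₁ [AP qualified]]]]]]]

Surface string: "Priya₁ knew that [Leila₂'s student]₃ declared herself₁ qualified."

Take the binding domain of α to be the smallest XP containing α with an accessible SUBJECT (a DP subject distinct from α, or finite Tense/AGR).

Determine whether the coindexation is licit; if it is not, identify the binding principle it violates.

The two coindexed NPs are *Priya₁* and *herself₁*.
*herself₁* is an anaphor. Principle A requires it to be bound within its binding domain — the embedded TP, whose subject is [Leila₂'s student]₃.
Within that domain it is c-commanded by *[Leila₂'s student]₃*, which does not share its index.
*Priya₁* does c-command the anaphor, but from outside its binding domain.
The anaphor is unbound in its domain → Principle A violation.

Principle A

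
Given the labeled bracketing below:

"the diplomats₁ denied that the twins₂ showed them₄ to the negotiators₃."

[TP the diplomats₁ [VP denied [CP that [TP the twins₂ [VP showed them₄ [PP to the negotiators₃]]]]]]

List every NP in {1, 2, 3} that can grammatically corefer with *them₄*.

{1}

*them* is a pronoun, so Principle B applies: it must be free in its binding domain.
Binding domain of *them₄*: the embedded TP, whose subject is the twins₂.
*the diplomats₁* c-commands the pronoun but from outside its binding domain, and is not c-commanded by it → coindexation permitted.
*the twins₂* c-commands the pronoun within its binding domain → coindexation would violate Principle B.
*the negotiators₃*: the pronoun c-commands this R-expression → coindexation would violate Principle C on *the negotiators₃*.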